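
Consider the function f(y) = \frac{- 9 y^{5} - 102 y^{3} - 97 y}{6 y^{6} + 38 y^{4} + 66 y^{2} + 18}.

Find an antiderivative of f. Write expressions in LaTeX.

An antiderivative F(y) passes only if d/dy[F] lands on f(y) exactly.
Check: d/dy[\frac{- 3 \left(y^{2} + 3\right) \log{\left(\frac{3 y^{2}}{2} + \frac{1}{2} \right)} + 16}{4 \left(y^{2} + 3\right)}] = \frac{- 9 y^{5} - 102 y^{3} - 97 y}{6 y^{6} + 38 y^{4} + 66 y^{2} + 18} = f(y).

An antiderivative is F(y) = \frac{- 3 \left(y^{2} + 3\right) \log{\left(\frac{3 y^{2}}{2} + \frac{1}{2} \right)} + 16}{4 \left(y^{2} + 3\right)}.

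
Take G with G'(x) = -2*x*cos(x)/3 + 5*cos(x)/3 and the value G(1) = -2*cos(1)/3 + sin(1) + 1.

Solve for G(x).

The integrand splits into summands that can be handled one at a time.
A general antiderivative is -2*x*sin(x)/3 + 5*sin(x)/3 - 2*cos(x)/3 + C.
The condition gives C = -2*cos(1)/3 + sin(1) + 1 - (-2*cos(1)/3 + sin(1)) = 1.
So G(x) = -2*x*sin(x)/3 + 5*sin(x)/3 - 2*cos(x)/3 + 1.
Check: d/dx[-2*x*sin(x)/3 + 5*sin(x)/3 - 2*cos(x)/3 + 1] = -2*x*cos(x)/3 + 5*cos(x)/3 = G'(x).

G(x) = -2*x*sin(x)/3 + 5*sin(x)/3 - 2*cos(x)/3 + 1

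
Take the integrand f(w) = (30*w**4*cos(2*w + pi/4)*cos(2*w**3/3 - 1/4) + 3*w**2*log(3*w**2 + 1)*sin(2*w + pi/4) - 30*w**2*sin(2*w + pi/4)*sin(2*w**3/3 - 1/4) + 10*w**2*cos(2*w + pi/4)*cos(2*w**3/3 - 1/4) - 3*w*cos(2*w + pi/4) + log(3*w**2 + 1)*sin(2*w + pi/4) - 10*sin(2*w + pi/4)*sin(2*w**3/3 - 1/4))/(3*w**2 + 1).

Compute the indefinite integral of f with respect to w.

F(w) = -log(3*w**2 + 1)*cos(2*w + pi/4)/2 + 5*sin(2*w**3/3 - 1/4)*cos(2*w + pi/4) + C

f has the shape u'v + uv' for u = -log(3*w**2 + 1)/2 + 5*sin(2*w**3/3 - 1/4) and v = cos(2*w + pi/4) — it is the derivative of the product u*v.
Check: d/dw[-log(3*w**2 + 1)*cos(2*w + pi/4)/2 + 5*sin(2*w**3/3 - 1/4)*cos(2*w + pi/4)] = (30*w**4*cos(2*w + pi/4)*cos(2*w**3/3 - 1/4) + 3*w**2*log(3*w**2 + 1)*sin(2*w + pi/4) - 30*w**2*sin(2*w + pi/4)*sin(2*w**3/3 - 1/4) + 10*w**2*cos(2*w + pi/4)*cos(2*w**3/3 - 1/4) - 3*w*cos(2*w + pi/4) + log(3*w**2 + 1)*sin(2*w + pi/4) - 10*sin(2*w + pi/4)*sin(2*w**3/3 - 1/4))/(3*w**2 + 1) = f(w).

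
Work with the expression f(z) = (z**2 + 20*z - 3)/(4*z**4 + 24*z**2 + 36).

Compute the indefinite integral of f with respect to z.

F(z) = -(z + 10)/(4*(z**2 + 3)) + C

Recognize the product-rule pattern: f = u'v + uv' with u = 1/(2*z**2 + 6), v = -z/2 - 5, so integration by parts undoes it.
Check: d/dz[-(z + 10)/(4*(z**2 + 3))] = (z**2 + 20*z - 3)/(4*z**4 + 24*z**2 + 36) = f(z).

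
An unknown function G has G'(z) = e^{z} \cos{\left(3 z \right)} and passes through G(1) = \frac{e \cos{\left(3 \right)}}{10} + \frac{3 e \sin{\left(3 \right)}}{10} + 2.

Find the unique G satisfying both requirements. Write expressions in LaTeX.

G(z) = \frac{3 e^{z} \sin{\left(3 z \right)}}{10} + \frac{e^{z} \cos{\left(3 z \right)}}{10} + 2

For G(z) to be correct, d/dz[G] must agree with the stated G'(z) identically.
A general antiderivative is \frac{3 e^{z} \sin{\left(3 z \right)}}{10} + \frac{e^{z} \cos{\left(3 z \right)}}{10} + C.
The condition gives C = \frac{e \cos{\left(3 \right)}}{10} + \frac{3 e \sin{\left(3 \right)}}{10} + 2 - (\frac{e \cos{\left(3 \right)}}{10} + \frac{3 e \sin{\left(3 \right)}}{10}) = 2.
So G(z) = \frac{3 e^{z} \sin{\left(3 z \right)}}{10} + \frac{e^{z} \cos{\left(3 z \right)}}{10} + 2.
Check: d/dz[\frac{3 e^{z} \sin{\left(3 z \right)}}{10} + \frac{e^{z} \cos{\left(3 z \right)}}{10} + 2] = e^{z} \cos{\left(3 z \right)} = G'(z).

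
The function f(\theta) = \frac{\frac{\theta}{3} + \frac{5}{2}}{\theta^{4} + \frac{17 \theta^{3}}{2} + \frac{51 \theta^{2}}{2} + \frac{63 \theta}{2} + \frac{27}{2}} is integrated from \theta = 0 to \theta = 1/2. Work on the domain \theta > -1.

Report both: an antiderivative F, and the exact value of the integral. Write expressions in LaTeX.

Antiderivative: F(\theta) = \frac{13 \log{\left(\theta + 1 \right)}}{12} - \frac{16 \log{\left(\theta + \frac{3}{2} \right)}}{9} + \frac{25 \log{\left(\theta + 3 \right)}}{36} - \frac{1}{2 \theta + 6}; value = - \frac{16 \log{\left(2 \right)}}{9} - \frac{25 \log{\left(3 \right)}}{36} + \frac{1}{42} + \frac{25 \log{\left(\frac{7}{2} \right)}}{36} + \frac{103 \log{\left(\frac{3}{2} \right)}}{36}

Factor the denominator (3 \left(\theta + 1\right) \left(\theta + 3\right)^{2} \left(2 \theta + 3\right)) and decompose: f = - \frac{32}{9 \left(2 \theta + 3\right)} + \frac{25}{36 \left(\theta + 3\right)} + \frac{1}{2 \left(\theta + 3\right)^{2}} + \frac{13}{12 \left(\theta + 1\right)}; each piece integrates to a log, atan, or power term.
F(\theta) = \frac{13 \log{\left(\theta + 1 \right)}}{12} - \frac{16 \log{\left(\theta + \frac{3}{2} \right)}}{9} + \frac{25 \log{\left(\theta + 3 \right)}}{36} - \frac{1}{2 \theta + 6} is an antiderivative of f.
Check: d/d\theta[\frac{13 \log{\left(\theta + 1 \right)}}{12} - \frac{16 \log{\left(\theta + \frac{3}{2} \right)}}{9} + \frac{25 \log{\left(\theta + 3 \right)}}{36} - \frac{1}{2 \theta + 6}] = \frac{2 \theta + 15}{6 \theta^{4} + 51 \theta^{3} + 153 \theta^{2} + 189 \theta + 81}, which equals f(\theta).
F(1/2) = - \frac{16 \log{\left(2 \right)}}{9} - \frac{1}{7} + \frac{13 \log{\left(\frac{3}{2} \right)}}{12} + \frac{25 \log{\left(\frac{7}{2} \right)}}{36}; F(0) = - \frac{16 \log{\left(\frac{3}{2} \right)}}{9} - \frac{1}{6} + \frac{25 \log{\left(3 \right)}}{36}.
Integral = F(1/2) - F(0) = - \frac{16 \log{\left(2 \right)}}{9} - \frac{25 \log{\left(3 \right)}}{36} + \frac{1}{42} + \frac{25 \log{\left(\frac{7}{2} \right)}}{36} + \frac{103 \log{\left(\frac{3}{2} \right)}}{36}.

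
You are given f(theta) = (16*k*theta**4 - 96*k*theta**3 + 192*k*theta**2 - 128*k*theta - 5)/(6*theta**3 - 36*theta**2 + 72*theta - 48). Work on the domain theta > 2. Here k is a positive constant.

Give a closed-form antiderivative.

An antiderivative is F(theta) = 4*k*theta**2/3 + 5/(3*(2*theta - 4)**2).

A candidate is checked by its d/dtheta: the result must match f(theta).
Check: d/dtheta[4*k*theta**2/3 + 5/(3*(2*theta - 4)**2)] = (16*k*theta**4 - 96*k*theta**3 + 192*k*theta**2 - 128*k*theta - 5)/(6*theta**3 - 36*theta**2 + 72*theta - 48) = f(theta).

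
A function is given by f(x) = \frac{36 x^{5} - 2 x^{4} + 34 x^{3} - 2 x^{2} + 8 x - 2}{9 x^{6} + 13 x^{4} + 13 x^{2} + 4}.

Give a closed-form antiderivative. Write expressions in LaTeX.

An antiderivative is F(x) = \log{\left(x^{4} + x^{2} + 1 \right)} - \frac{\operatorname{atan}{\left(\frac{3 x}{2} \right)}}{3}.

An antiderivative F(x) passes only if d/dx[F] lands on f(x) exactly.
Check: d/dx[\log{\left(x^{4} + x^{2} + 1 \right)} - \frac{\operatorname{atan}{\left(\frac{3 x}{2} \right)}}{3}] = \frac{36 x^{5} - 2 x^{4} + 34 x^{3} - 2 x^{2} + 8 x - 2}{9 x^{6} + 13 x^{4} + 13 x^{2} + 4} = f(x).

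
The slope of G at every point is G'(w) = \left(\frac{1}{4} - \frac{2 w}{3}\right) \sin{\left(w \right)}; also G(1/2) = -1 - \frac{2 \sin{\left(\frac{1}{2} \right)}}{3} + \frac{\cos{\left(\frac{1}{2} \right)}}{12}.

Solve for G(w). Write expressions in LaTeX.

G(w) = \frac{2 w \cos{\left(w \right)}}{3} - \frac{2 \sin{\left(w \right)}}{3} - \frac{\cos{\left(w \right)}}{4} - 1

A first test for any G(w): its w-derivative must equal the given G'(w).
A general antiderivative is \frac{2 w \cos{\left(w \right)}}{3} - \frac{2 \sin{\left(w \right)}}{3} - \frac{\cos{\left(w \right)}}{4} + C.
The condition gives C = -1 - \frac{2 \sin{\left(\frac{1}{2} \right)}}{3} + \frac{\cos{\left(\frac{1}{2} \right)}}{12} - (- \frac{2 \sin{\left(\frac{1}{2} \right)}}{3} + \frac{\cos{\left(\frac{1}{2} \right)}}{12}) = -1.
So G(w) = \frac{2 w \cos{\left(w \right)}}{3} - \frac{2 \sin{\left(w \right)}}{3} - \frac{\cos{\left(w \right)}}{4} - 1.
Check: d/dw[\frac{2 w \cos{\left(w \right)}}{3} - \frac{2 \sin{\left(w \right)}}{3} - \frac{\cos{\left(w \right)}}{4} - 1] = - \frac{2 w \sin{\left(w \right)}}{3} + \frac{\sin{\left(w \right)}}{4}, which equals G'(w).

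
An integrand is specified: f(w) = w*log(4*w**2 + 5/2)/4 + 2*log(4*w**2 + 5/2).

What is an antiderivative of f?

Integrate term by term and add the pieces.
Check: d/dw[w**2*log(4*w**2 + 5/2)/8 - w**2/8 + 2*w*log(4*w**2 + 5/2) - 4*w + 5*log(w**2 + 5/8)/64 + sqrt(10)*atan(2*sqrt(10)*w/5)] = w*log(4*w**2 + 5/2)/4 + 2*log(4*w**2 + 5/2) = f(w).

An antiderivative is F(w) = w**2*log(4*w**2 + 5/2)/8 - w**2/8 + 2*w*log(4*w**2 + 5/2) - 4*w + 5*log(w**2 + 5/8)/64 + sqrt(10)*atan(2*sqrt(10)*w/5).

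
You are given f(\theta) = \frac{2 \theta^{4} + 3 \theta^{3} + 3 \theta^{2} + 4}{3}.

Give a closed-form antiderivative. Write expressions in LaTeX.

Whatever form F(\theta) takes, F'(\theta) = f(\theta) is non-negotiable.
Check: d/d\theta[\frac{2 \theta^{5}}{15} + \frac{\theta^{4}}{4} + \frac{\theta^{3}}{3} + \frac{4 \theta}{3}] = \frac{2 \theta^{4}}{3} + \theta^{3} + \theta^{2} + \frac{4}{3}, which equals f(\theta).

An antiderivative is F(\theta) = \frac{2 \theta^{5}}{15} + \frac{\theta^{4}}{4} + \frac{\theta^{3}}{3} + \frac{4 \theta}{3}.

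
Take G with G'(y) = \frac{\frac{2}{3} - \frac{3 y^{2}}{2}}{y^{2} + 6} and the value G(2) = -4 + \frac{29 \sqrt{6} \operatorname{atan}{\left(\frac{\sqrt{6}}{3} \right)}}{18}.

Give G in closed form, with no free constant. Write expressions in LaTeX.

Differentiate the proposed G(y) back; it has to land on the given G'(y).
A general antiderivative is - \frac{3 y}{2} + \frac{29 \sqrt{6} \operatorname{atan}{\left(\frac{\sqrt{6} y}{6} \right)}}{18} + C.
The condition gives C = -4 + \frac{29 \sqrt{6} \operatorname{atan}{\left(\frac{\sqrt{6}}{3} \right)}}{18} - (-3 + \frac{29 \sqrt{6} \operatorname{atan}{\left(\frac{\sqrt{6}}{3} \right)}}{18}) = -1.
So G(y) = - \frac{3 y}{2} + \frac{29 \sqrt{6} \operatorname{atan}{\left(\frac{\sqrt{6} y}{6} \right)}}{18} - 1.
Check: d/dy[- \frac{3 y}{2} + \frac{29 \sqrt{6} \operatorname{atan}{\left(\frac{\sqrt{6} y}{6} \right)}}{18} - 1] = \frac{4 - 9 y^{2}}{6 y^{2} + 36}, which equals G'(y).

G(y) = - \frac{3 y}{2} + \frac{29 \sqrt{6} \operatorname{atan}{\left(\frac{\sqrt{6} y}{6} \right)}}{18} - 1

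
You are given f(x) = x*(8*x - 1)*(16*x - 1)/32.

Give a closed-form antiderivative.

The substitution u = 2*x**2 - x/4 works: f is exactly (dF/du)*(du/dx) for that inner function.
Check: d/dx[x**4 - x**3/4 + x**2/64] = 4*x**3 - 3*x**2/4 + x/32, which equals f(x).

An antiderivative is F(x) = x**4 - x**3/4 + x**2/64.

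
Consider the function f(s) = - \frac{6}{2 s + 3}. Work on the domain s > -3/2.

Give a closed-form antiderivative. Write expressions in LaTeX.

An antiderivative is F(s) = - 3 \log{\left(2 s + 3 \right)}.

Recover f(s) by differentiating a candidate F(s); any mismatch rules it out.
Check: d/ds[- 3 \log{\left(2 s + 3 \right)}] = - \frac{6}{2 s + 3} = f(s).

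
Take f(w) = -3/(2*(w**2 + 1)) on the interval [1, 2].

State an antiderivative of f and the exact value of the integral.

Whatever form F(w) takes, F'(w) = f(w) is non-negotiable.
F(w) = -3*atan(w)/2 is an antiderivative of f.
Check: d/dw[-3*atan(w)/2] = -3/(2*w**2 + 2), which equals f(w).
F(2) = -3*atan(2)/2; F(1) = -3*pi/8.
Integral = F(2) - F(1) = -3*atan(2)/2 + 3*pi/8.

Antiderivative: F(w) = -3*atan(w)/2; value = -3*atan(2)/2 + 3*pi/8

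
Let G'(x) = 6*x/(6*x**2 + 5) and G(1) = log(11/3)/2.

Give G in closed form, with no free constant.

G'(x) matches the chain-rule pattern g'(h)*h' with inner function h(x) = 2*x**2 + 5/3; substituting u = h(x) collapses the integral.
A general antiderivative is log(2*x**2 + 5/3)/2 + C.
The condition gives C = log(11/3)/2 - (log(11/3)/2) = 0.
So G(x) = log(2*x**2 + 5/3)/2.
Check: d/dx[log(2*x**2 + 5/3)/2] = 6*x/(6*x**2 + 5) = G'(x).

G(x) = log(2*x**2 + 5/3)/2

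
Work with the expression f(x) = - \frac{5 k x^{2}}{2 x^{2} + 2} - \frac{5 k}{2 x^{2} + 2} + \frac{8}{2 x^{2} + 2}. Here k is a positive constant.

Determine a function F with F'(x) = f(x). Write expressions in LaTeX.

An antiderivative is F(x) = - \frac{5 k x}{2} + 4 \operatorname{atan}{\left(x \right)}.

The integrand splits into summands that can be handled one at a time.
Check: d/dx[- \frac{5 k x}{2} + 4 \operatorname{atan}{\left(x \right)}] = \frac{- 5 k x^{2} - 5 k + 8}{2 x^{2} + 2}, which equals f(x).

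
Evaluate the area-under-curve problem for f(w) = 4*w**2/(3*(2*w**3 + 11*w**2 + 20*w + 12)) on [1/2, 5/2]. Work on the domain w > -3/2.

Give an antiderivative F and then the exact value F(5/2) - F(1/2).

Antiderivative: F(w) = 6*log(w + 3/2) - 16*log(w + 2)/3 + 16/(3*w + 6); value = -16*log(9/2)/3 - 6*log(2) - 128/135 + 16*log(5/2)/3 + 6*log(4)

The denominator factors as 3*(w + 2)**2*(2*w + 3); partial fractions split f into directly integrable pieces: 12/(2*w + 3) - 16/(3*(w + 2)) - 16/(3*(w + 2)**2).
F(w) = 6*log(w + 3/2) - 16*log(w + 2)/3 + 16/(3*w + 6) is an antiderivative of f.
Check: d/dw[6*log(w + 3/2) - 16*log(w + 2)/3 + 16/(3*w + 6)] = 4*w**2/(6*w**3 + 33*w**2 + 60*w + 36), which equals f(w).
F(5/2) = -16*log(9/2)/3 + 32/27 + 6*log(4); F(1/2) = -16*log(5/2)/3 + 32/15 + 6*log(2).
Integral = F(5/2) - F(1/2) = -16*log(9/2)/3 - 6*log(2) - 128/135 + 16*log(5/2)/3 + 6*log(4).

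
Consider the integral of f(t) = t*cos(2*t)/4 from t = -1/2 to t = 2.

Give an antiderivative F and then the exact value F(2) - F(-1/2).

Antiderivative: F(t) = t*sin(2*t)/8 + cos(2*t)/16; value = sin(4)/4 - sin(1)/16 + cos(4)/16 - cos(1)/16

Whatever form F(t) takes, F'(t) = f(t) is non-negotiable.
F(t) = t*sin(2*t)/8 + cos(2*t)/16 is an antiderivative of f.
Check: d/dt[t*sin(2*t)/8 + cos(2*t)/16] = t*cos(2*t)/4 = f(t).
F(2) = sin(4)/4 + cos(4)/16; F(-1/2) = cos(1)/16 + sin(1)/16.
Integral = F(2) - F(-1/2) = sin(4)/4 - sin(1)/16 + cos(4)/16 - cos(1)/16.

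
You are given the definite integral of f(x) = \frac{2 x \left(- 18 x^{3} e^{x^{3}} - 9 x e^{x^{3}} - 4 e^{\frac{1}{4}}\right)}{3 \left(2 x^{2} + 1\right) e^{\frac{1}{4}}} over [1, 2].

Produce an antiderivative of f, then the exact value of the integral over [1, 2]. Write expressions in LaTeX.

Any candidate F(x) must reproduce f(x) exactly when differentiated.
F(x) = - \frac{2 e^{x^{3}}}{e^{\frac{1}{4}}} - \frac{2 \log{\left(2 x^{2} + 1 \right)}}{3} is an antiderivative of f.
Check: d/dx[- \frac{2 e^{x^{3}}}{e^{\frac{1}{4}}} - \frac{2 \log{\left(2 x^{2} + 1 \right)}}{3}] = \frac{- 36 x^{4} e^{x^{3}} - 18 x^{2} e^{x^{3}} - 8 x e^{\frac{1}{4}}}{6 x^{2} e^{\frac{1}{4}} + 3 e^{\frac{1}{4}}}, which equals f(x).
F(2) = - 2 e^{\frac{31}{4}} - \frac{2 \log{\left(9 \right)}}{3}; F(1) = - 2 e^{\frac{3}{4}} - \frac{2 \log{\left(3 \right)}}{3}.
Integral = F(2) - F(1) = - 2 e^{\frac{31}{4}} - \frac{2 \log{\left(9 \right)}}{3} + \frac{2 \log{\left(3 \right)}}{3} + 2 e^{\frac{3}{4}}.

Antiderivative: F(x) = - \frac{2 e^{x^{3}}}{e^{\frac{1}{4}}} - \frac{2 \log{\left(2 x^{2} + 1 \right)}}{3}; value = - 2 e^{\frac{31}{4}} - \frac{2 \log{\left(9 \right)}}{3} + \frac{2 \log{\left(3 \right)}}{3} + 2 e^{\frac{3}{4}}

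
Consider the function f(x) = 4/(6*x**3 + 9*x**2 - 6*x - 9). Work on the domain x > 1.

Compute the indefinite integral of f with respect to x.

The denominator factors as 3*(x - 1)*(x + 1)*(2*x + 3); partial fractions split f into directly integrable pieces: 16/(15*(2*x + 3)) - 2/(3*(x + 1)) + 2/(15*(x - 1)).
Check: d/dx[2*log(x - 1)/15 - 2*log(x + 1)/3 + 8*log(x + 3/2)/15] = 4/(6*x**3 + 9*x**2 - 6*x - 9) = f(x).

F(x) = 2*log(x - 1)/15 - 2*log(x + 1)/3 + 8*log(x + 3/2)/15 + C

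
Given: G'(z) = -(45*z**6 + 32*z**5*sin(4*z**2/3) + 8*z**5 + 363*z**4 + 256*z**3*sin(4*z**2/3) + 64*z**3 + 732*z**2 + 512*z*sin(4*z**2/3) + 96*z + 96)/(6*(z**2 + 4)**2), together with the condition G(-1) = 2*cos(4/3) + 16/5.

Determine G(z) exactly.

G(z) = -5*z**3/2 - 2*z**2/3 - z/2 + (-z - 4/3)/(z**2/2 + 2) + 2*cos(4*z**2/3) + 1

The proposed G(z) is checked by its d/dz: the result must match the given G'(z).
A general antiderivative is -5*z**3/2 - 2*z**2/3 - z/2 + (-z - 4/3)/(z**2/2 + 2) + 2*cos(4*z**2/3) + C.
The condition gives C = 2*cos(4/3) + 16/5 - (2*cos(4/3) + 11/5) = 1.
So G(z) = -5*z**3/2 - 2*z**2/3 - z/2 + (-z - 4/3)/(z**2/2 + 2) + 2*cos(4*z**2/3) + 1.
Check: d/dz[-5*z**3/2 - 2*z**2/3 - z/2 + (-z - 4/3)/(z**2/2 + 2) + 2*cos(4*z**2/3) + 1] = (-45*z**6 - 32*z**5*sin(4*z**2/3) - 8*z**5 - 363*z**4 - 256*z**3*sin(4*z**2/3) - 64*z**3 - 732*z**2 - 512*z*sin(4*z**2/3) - 96*z - 96)/(6*z**4 + 48*z**2 + 96), which equals G'(z).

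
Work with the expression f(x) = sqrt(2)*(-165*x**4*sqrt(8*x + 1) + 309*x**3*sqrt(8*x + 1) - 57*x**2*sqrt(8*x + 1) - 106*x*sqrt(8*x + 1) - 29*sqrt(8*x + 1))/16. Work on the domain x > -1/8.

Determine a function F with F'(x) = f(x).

Recognize the product-rule pattern: f = u'v + uv' with u = -3*(4*x + 1/2)**(3/2)/4, v = 5*x**4/4 - 3*x**3 + x**2 + 5*x/3 + 2/3, so integration by parts undoes it.
Check: d/dx[-sqrt(2)*(8*x + 1)**(3/2)*(15*x**4 - 36*x**3 + 12*x**2 + 20*x + 8)/64] = -165*sqrt(2)*x**4*sqrt(8*x + 1)/16 + 309*sqrt(2)*x**3*sqrt(8*x + 1)/16 - 57*sqrt(2)*x**2*sqrt(8*x + 1)/16 - 53*sqrt(2)*x*sqrt(8*x + 1)/8 - 29*sqrt(2)*sqrt(8*x + 1)/16, which equals f(x).

An antiderivative is F(x) = -sqrt(2)*(8*x + 1)**(3/2)*(15*x**4 - 36*x**3 + 12*x**2 + 20*x + 8)/64.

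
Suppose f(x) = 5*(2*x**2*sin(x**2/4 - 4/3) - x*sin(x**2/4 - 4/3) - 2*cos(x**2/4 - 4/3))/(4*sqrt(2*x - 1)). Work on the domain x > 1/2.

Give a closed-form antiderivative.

f has the shape u'v + uv' for u = -5*sqrt(2*x - 1)/2 and v = cos(x**2/4 - 4/3) — it is the derivative of the product u*v.
Check: d/dx[-5*sqrt(2*x - 1)*cos(x**2/4 - 4/3)/2] = (10*x**2*sin(x**2/4 - 4/3) - 5*x*sin(x**2/4 - 4/3) - 10*cos(x**2/4 - 4/3))/(4*sqrt(2*x - 1)), which equals f(x).

An antiderivative is F(x) = -5*sqrt(2*x - 1)*cos(x**2/4 - 4/3)/2.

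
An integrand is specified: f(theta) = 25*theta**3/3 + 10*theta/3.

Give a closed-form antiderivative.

The substitution u = -5*theta**2/2 - 1 works: f is exactly (dF/du)*(du/dtheta) for that inner function.
Check: d/dtheta[(-5*theta**2 - 2)**2/12] = 25*theta**3/3 + 10*theta/3 = f(theta).

An antiderivative is F(theta) = (-5*theta**2 - 2)**2/12.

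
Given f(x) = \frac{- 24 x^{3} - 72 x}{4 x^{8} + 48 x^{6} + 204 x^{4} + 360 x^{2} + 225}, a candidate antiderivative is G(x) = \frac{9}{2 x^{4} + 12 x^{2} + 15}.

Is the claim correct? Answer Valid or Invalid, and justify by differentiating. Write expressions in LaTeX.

d/dx[G] = \frac{- 72 x^{3} - 216 x}{4 x^{8} + 48 x^{6} + 204 x^{4} + 360 x^{2} + 225}
d/dx[G] - f(x) = \frac{- 48 x^{3} - 144 x}{4 x^{8} + 48 x^{6} + 204 x^{4} + 360 x^{2} + 225} != 0.

Invalid: d/dx[G] - f = \frac{- 48 x^{3} - 144 x}{4 x^{8} + 48 x^{6} + 204 x^{4} + 360 x^{2} + 225}, which is not 0.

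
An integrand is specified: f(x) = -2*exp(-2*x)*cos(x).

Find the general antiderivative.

F(x) = -2*exp(-2*x)*sin(x)/5 + 4*exp(-2*x)*cos(x)/5 + C

For F(x) to be correct the identity F'(x) - f(x) = 0 must hold.
Check: d/dx[-2*exp(-2*x)*sin(x)/5 + 4*exp(-2*x)*cos(x)/5] = -2*exp(-2*x)*cos(x) = f(x).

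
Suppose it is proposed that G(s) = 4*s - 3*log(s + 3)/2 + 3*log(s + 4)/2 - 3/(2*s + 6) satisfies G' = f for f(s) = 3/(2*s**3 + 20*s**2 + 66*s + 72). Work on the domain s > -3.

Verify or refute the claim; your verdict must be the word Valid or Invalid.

d/ds[G] = (8*s**3 + 80*s**2 + 264*s + 291)/(2*s**3 + 20*s**2 + 66*s + 72)
d/ds[G] - f(s) = 4 != 0.

Invalid: d/ds[G] - f = 4, which is not 0.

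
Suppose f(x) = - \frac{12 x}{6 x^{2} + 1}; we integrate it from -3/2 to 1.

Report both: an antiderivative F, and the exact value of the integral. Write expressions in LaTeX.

The substitution u = 2 x^{2} + \frac{1}{3} works: f is exactly (dF/du)*(du/dx) for that inner function.
F(x) = - \log{\left(2 x^{2} + \frac{1}{3} \right)} is an antiderivative of f.
Check: d/dx[- \log{\left(2 x^{2} + \frac{1}{3} \right)}] = - \frac{12 x}{6 x^{2} + 1} = f(x).
F(1) = - \log{\left(\frac{7}{3} \right)}; F(-3/2) = - \log{\left(\frac{29}{6} \right)}.
Integral = F(1) - F(-3/2) = - \log{\left(\frac{7}{3} \right)} + \log{\left(\frac{29}{6} \right)}.

Antiderivative: F(x) = - \log{\left(2 x^{2} + \frac{1}{3} \right)}; value = - \log{\left(\frac{7}{3} \right)} + \log{\left(\frac{29}{6} \right)}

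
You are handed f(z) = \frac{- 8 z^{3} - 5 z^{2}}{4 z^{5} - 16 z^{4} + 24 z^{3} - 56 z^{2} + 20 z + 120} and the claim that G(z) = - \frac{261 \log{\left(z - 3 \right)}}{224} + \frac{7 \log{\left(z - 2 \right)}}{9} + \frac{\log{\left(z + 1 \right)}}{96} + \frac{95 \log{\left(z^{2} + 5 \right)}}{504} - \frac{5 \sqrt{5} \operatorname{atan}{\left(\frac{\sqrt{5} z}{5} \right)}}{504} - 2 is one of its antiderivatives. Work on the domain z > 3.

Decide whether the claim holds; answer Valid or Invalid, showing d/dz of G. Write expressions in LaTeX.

Valid - differentiating G returns exactly f.

d/dz[G] = \frac{- 8 z^{3} - 5 z^{2}}{4 z^{5} - 16 z^{4} + 24 z^{3} - 56 z^{2} + 20 z + 120}
This equals f(z) exactly, so the claim holds.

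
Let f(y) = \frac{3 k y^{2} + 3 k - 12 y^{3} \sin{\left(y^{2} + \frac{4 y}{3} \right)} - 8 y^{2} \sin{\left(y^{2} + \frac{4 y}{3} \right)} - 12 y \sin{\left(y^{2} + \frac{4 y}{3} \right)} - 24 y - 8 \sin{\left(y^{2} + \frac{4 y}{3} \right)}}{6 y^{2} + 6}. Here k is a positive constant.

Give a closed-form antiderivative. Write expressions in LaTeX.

An antiderivative is F(y) = \frac{k y}{2} - 2 \log{\left(y^{2} + 1 \right)} + \cos{\left(y^{2} + \frac{4 y}{3} \right)}.

Since d/dy undoes antidifferentiation here, F'(y) = f(y) is required of F(y).
Check: d/dy[\frac{k y}{2} - 2 \log{\left(y^{2} + 1 \right)} + \cos{\left(y^{2} + \frac{4 y}{3} \right)}] = \frac{3 k y^{2} + 3 k - 12 y^{3} \sin{\left(y^{2} + \frac{4 y}{3} \right)} - 8 y^{2} \sin{\left(y^{2} + \frac{4 y}{3} \right)} - 12 y \sin{\left(y^{2} + \frac{4 y}{3} \right)} - 24 y - 8 \sin{\left(y^{2} + \frac{4 y}{3} \right)}}{6 y^{2} + 6} = f(y).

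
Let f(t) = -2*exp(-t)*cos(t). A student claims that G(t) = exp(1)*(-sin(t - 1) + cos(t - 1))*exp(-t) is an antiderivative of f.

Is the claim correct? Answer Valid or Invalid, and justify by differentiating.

Invalid: d/dt[G] - f = exp(1)*(2*exp(-1)*cos(t) - 2*cos(t - 1))*exp(-t), which is not 0.

d/dt[G] = -2*exp(1)*exp(-t)*cos(t - 1)
d/dt[G] - f(t) = exp(1)*(2*exp(-1)*cos(t) - 2*cos(t - 1))*exp(-t) != 0.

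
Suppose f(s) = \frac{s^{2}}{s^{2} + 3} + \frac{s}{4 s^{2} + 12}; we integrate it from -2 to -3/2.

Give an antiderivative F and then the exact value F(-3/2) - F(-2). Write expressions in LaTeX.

The integrand splits into summands that can be handled one at a time.
F(s) = s + \frac{\log{\left(s^{2} + 3 \right)}}{8} - \sqrt{3} \operatorname{atan}{\left(\frac{\sqrt{3} s}{3} \right)} is an antiderivative of f.
Check: d/ds[s + \frac{\log{\left(s^{2} + 3 \right)}}{8} - \sqrt{3} \operatorname{atan}{\left(\frac{\sqrt{3} s}{3} \right)}] = \frac{4 s^{2} + s}{4 s^{2} + 12}, which equals f(s).
F(-3/2) = - \frac{3}{2} + \frac{\log{\left(\frac{21}{4} \right)}}{8} + \sqrt{3} \operatorname{atan}{\left(\frac{\sqrt{3}}{2} \right)}; F(-2) = -2 + \frac{\log{\left(7 \right)}}{8} + \sqrt{3} \operatorname{atan}{\left(\frac{2 \sqrt{3}}{3} \right)}.
Integral = F(-3/2) - F(-2) = - \sqrt{3} \operatorname{atan}{\left(\frac{2 \sqrt{3}}{3} \right)} - \frac{\log{\left(7 \right)}}{8} + \frac{\log{\left(\frac{21}{4} \right)}}{8} + \frac{1}{2} + \sqrt{3} \operatorname{atan}{\left(\frac{\sqrt{3}}{2} \right)}.

Antiderivative: F(s) = s + \frac{\log{\left(s^{2} + 3 \right)}}{8} - \sqrt{3} \operatorname{atan}{\left(\frac{\sqrt{3} s}{3} \right)}; value = - \sqrt{3} \operatorname{atan}{\left(\frac{2 \sqrt{3}}{3} \right)} - \frac{\log{\left(7 \right)}}{8} + \frac{\log{\left(\frac{21}{4} \right)}}{8} + \frac{1}{2} + \sqrt{3} \operatorname{atan}{\left(\frac{\sqrt{3}}{2} \right)}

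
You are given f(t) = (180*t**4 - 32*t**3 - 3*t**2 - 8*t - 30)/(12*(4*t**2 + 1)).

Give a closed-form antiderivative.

An antiderivative is F(t) = (15*t**3 - 4*t**2 - 12*t - 9*atan(2*t) - 15)/12.

Differentiate the proposed F(t) back; it has to land on f(t) exactly.
Check: d/dt[(15*t**3 - 4*t**2 - 12*t - 9*atan(2*t) - 15)/12] = (180*t**4 - 32*t**3 - 3*t**2 - 8*t - 30)/(48*t**2 + 12), which equals f(t).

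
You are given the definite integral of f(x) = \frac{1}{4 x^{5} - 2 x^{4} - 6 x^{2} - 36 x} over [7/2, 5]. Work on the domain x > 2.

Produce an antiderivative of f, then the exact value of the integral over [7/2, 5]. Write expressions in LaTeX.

Factor the denominator (2 x \left(x - 2\right) \left(2 x + 3\right) \left(x^{2} + 3\right)) and decompose: f = \frac{4 x + 1}{294 \left(x^{2} + 3\right)} + \frac{8}{441 \left(2 x + 3\right)} + \frac{1}{196 \left(x - 2\right)} - \frac{1}{36 x}; each piece integrates to a log, atan, or power term.
F(x) = \frac{- 49 \log{\left(x \right)} + 9 \log{\left(x - 2 \right)} + 16 \log{\left(x + \frac{3}{2} \right)} + 12 \log{\left(x^{2} + 3 \right)} + 2 \sqrt{3} \operatorname{atan}{\left(\frac{\sqrt{3} x}{3} \right)}}{1764} is an antiderivative of f.
Check: d/dx[\frac{- 49 \log{\left(x \right)} + 9 \log{\left(x - 2 \right)} + 16 \log{\left(x + \frac{3}{2} \right)} + 12 \log{\left(x^{2} + 3 \right)} + 2 \sqrt{3} \operatorname{atan}{\left(\frac{\sqrt{3} x}{3} \right)}}{1764}] = \frac{1}{4 x^{5} - 2 x^{4} - 6 x^{2} - 36 x} = f(x).
F(5) = - \frac{\log{\left(5 \right)}}{36} + \frac{\sqrt{3} \operatorname{atan}{\left(\frac{5 \sqrt{3}}{3} \right)}}{882} + \frac{\log{\left(3 \right)}}{196} + \frac{4 \log{\left(\frac{13}{2} \right)}}{441} + \frac{\log{\left(28 \right)}}{147}; F(7/2) = - \frac{\log{\left(\frac{7}{2} \right)}}{36} + \frac{\log{\left(\frac{3}{2} \right)}}{196} + \frac{\sqrt{3} \operatorname{atan}{\left(\frac{7 \sqrt{3}}{6} \right)}}{882} + \frac{4 \log{\left(5 \right)}}{441} + \frac{\log{\left(\frac{61}{4} \right)}}{147}.
Integral = F(5) - F(7/2) = - \frac{65 \log{\left(5 \right)}}{1764} - \frac{\log{\left(\frac{61}{4} \right)}}{147} - \frac{\sqrt{3} \operatorname{atan}{\left(\frac{7 \sqrt{3}}{6} \right)}}{882} - \frac{\log{\left(\frac{3}{2} \right)}}{196} + \frac{\sqrt{3} \operatorname{atan}{\left(\frac{5 \sqrt{3}}{3} \right)}}{882} + \frac{\log{\left(3 \right)}}{196} + \frac{4 \log{\left(\frac{13}{2} \right)}}{441} + \frac{\log{\left(28 \right)}}{147} + \frac{\log{\left(\frac{7}{2} \right)}}{36}.

Antiderivative: F(x) = \frac{- 49 \log{\left(x \right)} + 9 \log{\left(x - 2 \right)} + 16 \log{\left(x + \frac{3}{2} \right)} + 12 \log{\left(x^{2} + 3 \right)} + 2 \sqrt{3} \operatorname{atan}{\left(\frac{\sqrt{3} x}{3} \right)}}{1764}; value = - \frac{65 \log{\left(5 \right)}}{1764} - \frac{\log{\left(\frac{61}{4} \right)}}{147} - \frac{\sqrt{3} \operatorname{atan}{\left(\frac{7 \sqrt{3}}{6} \right)}}{882} - \frac{\log{\left(\frac{3}{2} \right)}}{196} + \frac{\sqrt{3} \operatorname{atan}{\left(\frac{5 \sqrt{3}}{3} \right)}}{882} + \frac{\log{\left(3 \right)}}{196} + \frac{4 \log{\left(\frac{13}{2} \right)}}{441} + \frac{\log{\left(28 \right)}}{147} + \frac{\log{\left(\frac{7}{2} \right)}}{36}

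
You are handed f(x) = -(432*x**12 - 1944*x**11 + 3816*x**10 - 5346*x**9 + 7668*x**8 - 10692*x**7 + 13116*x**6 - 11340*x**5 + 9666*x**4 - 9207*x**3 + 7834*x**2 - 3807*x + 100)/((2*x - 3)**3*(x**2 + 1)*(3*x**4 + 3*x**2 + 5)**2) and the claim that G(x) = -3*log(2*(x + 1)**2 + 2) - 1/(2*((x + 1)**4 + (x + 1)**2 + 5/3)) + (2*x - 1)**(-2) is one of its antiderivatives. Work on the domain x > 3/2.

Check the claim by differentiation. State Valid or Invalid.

d/dx[G] = (-432*x**12 - 3240*x**11 - 10944*x**10 - 20934*x**9 - 24354*x**8 - 16740*x**7 - 6312*x**6 - 4284*x**5 - 12330*x**4 - 16701*x**3 - 12577*x**2 - 5246*x - 296)/(72*x**13 + 612*x**12 + 2430*x**11 + 5715*x**10 + 8574*x**9 + 7884*x**8 + 3090*x**7 - 2355*x**6 - 4114*x**5 - 2204*x**4 + 430*x**3 + 815*x**2 + 418*x - 242)
d/dx[G] - f(x) = (31104*x**24 + 93312*x**23 - 15552*x**22 - 396576*x**21 - 234576*x**20 + 1011528*x**19 + 2195586*x**18 + 2233170*x**17 + 2317302*x**16 + 3655152*x**15 + 4692978*x**14 + 1079298*x**13 - 2728233*x**12 - 558036*x**11 - 451611*x**10 + 5206086*x**9 - 7863057*x**8 + 6047748*x**7 - 3223587*x**6 + 15765048*x**5 - 1380145*x**4 + 8310616*x**3 - 1292319*x**2 + 4104544*x + 175600)/(5184*x**26 + 20736*x**25 + 27216*x**24 - 33696*x**23 - 134244*x**22 - 179712*x**21 - 46305*x**20 + 59022*x**19 + 232929*x**18 + 254826*x**17 + 839088*x**16 + 634140*x**15 + 1017402*x**14 - 866856*x**13 - 134259*x**12 - 2831082*x**11 - 124265*x**10 - 3747898*x**9 + 598044*x**8 - 3257064*x**7 + 2238274*x**6 - 1254996*x**5 + 2379491*x**4 - 954070*x**3 + 591345*x**2 - 608850*x + 163350) != 0.

Invalid: d/dx[G] - f = (31104*x**24 + 93312*x**23 - 15552*x**22 - 396576*x**21 - 234576*x**20 + 1011528*x**19 + 2195586*x**18 + 2233170*x**17 + 2317302*x**16 + 3655152*x**15 + 4692978*x**14 + 1079298*x**13 - 2728233*x**12 - 558036*x**11 - 451611*x**10 + 5206086*x**9 - 7863057*x**8 + 6047748*x**7 - 3223587*x**6 + 15765048*x**5 - 1380145*x**4 + 8310616*x**3 - 1292319*x**2 + 4104544*x + 175600)/(5184*x**26 + 20736*x**25 + 27216*x**24 - 33696*x**23 - 134244*x**22 - 179712*x**21 - 46305*x**20 + 59022*x**19 + 232929*x**18 + 254826*x**17 + 839088*x**16 + 634140*x**15 + 1017402*x**14 - 866856*x**13 - 134259*x**12 - 2831082*x**11 - 124265*x**10 - 3747898*x**9 + 598044*x**8 - 3257064*x**7 + 2238274*x**6 - 1254996*x**5 + 2379491*x**4 - 954070*x**3 + 591345*x**2 - 608850*x + 163350), which is not 0.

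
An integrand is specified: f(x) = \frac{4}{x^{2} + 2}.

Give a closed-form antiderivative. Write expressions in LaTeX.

An antiderivative is F(x) = 2 \sqrt{2} \operatorname{atan}{\left(\frac{\sqrt{2} x}{2} \right)}.

A first test for any F(x): its x-derivative must equal f(x) identically.
Check: d/dx[2 \sqrt{2} \operatorname{atan}{\left(\frac{\sqrt{2} x}{2} \right)}] = \frac{4}{x^{2} + 2} = f(x).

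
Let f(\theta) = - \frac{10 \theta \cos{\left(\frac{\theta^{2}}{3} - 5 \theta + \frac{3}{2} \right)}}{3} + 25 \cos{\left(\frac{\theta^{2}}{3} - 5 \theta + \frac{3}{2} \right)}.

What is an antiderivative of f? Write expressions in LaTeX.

f matches the chain-rule pattern g'(h)*h' with inner function h(\theta) = \frac{\theta^{2}}{3} - 5 \theta + \frac{3}{2}; substituting u = h(\theta) collapses the integral.
Check: d/d\theta[- 5 \sin{\left(\frac{\theta^{2}}{3} - 5 \theta + \frac{3}{2} \right)}] = - \frac{10 \theta \cos{\left(\frac{\theta^{2}}{3} - 5 \theta + \frac{3}{2} \right)}}{3} + 25 \cos{\left(\frac{\theta^{2}}{3} - 5 \theta + \frac{3}{2} \right)} = f(\theta).

An antiderivative is F(\theta) = - 5 \sin{\left(\frac{\theta^{2}}{3} - 5 \theta + \frac{3}{2} \right)}.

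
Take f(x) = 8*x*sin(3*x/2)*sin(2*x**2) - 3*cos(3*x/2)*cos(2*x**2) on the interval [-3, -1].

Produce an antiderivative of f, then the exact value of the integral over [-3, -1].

f has the shape u'v + uv' for u = -2*cos(2*x**2) and v = sin(3*x/2) — it is the derivative of the product u*v.
F(x) = -2*sin(3*x/2)*cos(2*x**2) is an antiderivative of f.
Check: d/dx[-2*sin(3*x/2)*cos(2*x**2)] = 8*x*sin(3*x/2)*sin(2*x**2) - 3*cos(3*x/2)*cos(2*x**2) = f(x).
F(-1) = 2*sin(3/2)*cos(2); F(-3) = 2*sin(9/2)*cos(18).
Integral = F(-1) - F(-3) = 2*sin(3/2)*cos(2) - 2*sin(9/2)*cos(18).

Antiderivative: F(x) = -2*sin(3*x/2)*cos(2*x**2); value = 2*sin(3/2)*cos(2) - 2*sin(9/2)*cos(18)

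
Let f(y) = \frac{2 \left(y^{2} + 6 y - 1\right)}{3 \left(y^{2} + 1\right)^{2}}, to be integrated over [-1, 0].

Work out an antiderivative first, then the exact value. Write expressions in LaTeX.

Antiderivative: F(y) = \frac{2 \left(- y - 3\right)}{3 \left(y^{2} + 1\right)}; value = - \frac{4}{3}

Recognize the product-rule pattern: f = u'v + uv' with u = \frac{1}{y^{2} + 1}, v = - \frac{2 y}{3} - 2, so integration by parts undoes it.
F(y) = \frac{2 \left(- y - 3\right)}{3 \left(y^{2} + 1\right)} is an antiderivative of f.
Check: d/dy[\frac{2 \left(- y - 3\right)}{3 \left(y^{2} + 1\right)}] = \frac{2 y^{2} + 12 y - 2}{3 y^{4} + 6 y^{2} + 3}, which equals f(y).
F(0) = -2; F(-1) = - \frac{2}{3}.
Integral = F(0) - F(-1) = - \frac{4}{3}.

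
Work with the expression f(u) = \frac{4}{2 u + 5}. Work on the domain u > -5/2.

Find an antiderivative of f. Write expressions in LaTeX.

An antiderivative is F(u) = 2 \log{\left(u + \frac{5}{2} \right)}.

A candidate is checked by its d/du: the result must match f(u).
Check: d/du[2 \log{\left(u + \frac{5}{2} \right)}] = \frac{4}{2 u + 5} = f(u).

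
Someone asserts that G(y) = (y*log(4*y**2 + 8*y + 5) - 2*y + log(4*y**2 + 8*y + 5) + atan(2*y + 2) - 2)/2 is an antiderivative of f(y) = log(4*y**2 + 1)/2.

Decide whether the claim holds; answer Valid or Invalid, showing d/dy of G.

Invalid: d/dy[G] - f = -log(4*y**2 + 1)/2 + log(4*y**2 + 8*y + 5)/2, which is not 0.

d/dy[G] = log(4*y**2 + 8*y + 5)/2
d/dy[G] - f(y) = -log(4*y**2 + 1)/2 + log(4*y**2 + 8*y + 5)/2 != 0.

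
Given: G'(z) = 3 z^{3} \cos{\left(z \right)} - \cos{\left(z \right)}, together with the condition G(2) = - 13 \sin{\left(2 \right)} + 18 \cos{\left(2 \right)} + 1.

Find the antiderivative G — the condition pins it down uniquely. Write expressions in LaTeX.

G(z) = 3 z^{3} \sin{\left(z \right)} + 9 z^{2} \cos{\left(z \right)} - 18 z \sin{\left(z \right)} - \sin{\left(z \right)} - 18 \cos{\left(z \right)} + 1

Integrate term by term and add the pieces.
A general antiderivative is 3 z^{3} \sin{\left(z \right)} + 9 z^{2} \cos{\left(z \right)} - 18 z \sin{\left(z \right)} - \sin{\left(z \right)} - 18 \cos{\left(z \right)} + C.
The condition gives C = - 13 \sin{\left(2 \right)} + 18 \cos{\left(2 \right)} + 1 - (- 13 \sin{\left(2 \right)} + 18 \cos{\left(2 \right)}) = 1.
So G(z) = 3 z^{3} \sin{\left(z \right)} + 9 z^{2} \cos{\left(z \right)} - 18 z \sin{\left(z \right)} - \sin{\left(z \right)} - 18 \cos{\left(z \right)} + 1.
Check: d/dz[3 z^{3} \sin{\left(z \right)} + 9 z^{2} \cos{\left(z \right)} - 18 z \sin{\left(z \right)} - \sin{\left(z \right)} - 18 \cos{\left(z \right)} + 1] = 3 z^{3} \cos{\left(z \right)} - \cos{\left(z \right)} = G'(z).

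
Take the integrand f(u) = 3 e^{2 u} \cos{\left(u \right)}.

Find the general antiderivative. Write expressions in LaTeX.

F(u) = \frac{3 e^{2 u} \sin{\left(u \right)}}{5} + \frac{6 e^{2 u} \cos{\left(u \right)}}{5} + C

Whatever form F(u) takes, F'(u) = f(u) is non-negotiable.
Check: d/du[\frac{3 e^{2 u} \sin{\left(u \right)}}{5} + \frac{6 e^{2 u} \cos{\left(u \right)}}{5}] = 3 e^{2 u} \cos{\left(u \right)} = f(u).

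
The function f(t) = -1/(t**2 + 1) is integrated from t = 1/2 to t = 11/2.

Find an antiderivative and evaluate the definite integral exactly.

Antiderivative: F(t) = -atan(t); value = -atan(11/2) + atan(1/2)

An antiderivative F(t) passes only if d/dt[F] lands on f(t) exactly.
F(t) = -atan(t) is an antiderivative of f.
Check: d/dt[-atan(t)] = -1/(t**2 + 1) = f(t).
F(11/2) = -atan(11/2); F(1/2) = -atan(1/2).
Integral = F(11/2) - F(1/2) = -atan(11/2) + atan(1/2).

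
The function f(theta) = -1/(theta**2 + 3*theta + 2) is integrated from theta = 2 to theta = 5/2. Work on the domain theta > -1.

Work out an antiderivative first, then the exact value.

Antiderivative: F(theta) = -log(theta + 1) + log(theta + 2); value = -log(4) - log(7/2) + log(3) + log(9/2)

Factor the denominator ((theta + 1)*(theta + 2)) and decompose: f = 1/(theta + 2) - 1/(theta + 1); each piece integrates to a log, atan, or power term.
F(theta) = -log(theta + 1) + log(theta + 2) is an antiderivative of f.
Check: d/dtheta[-log(theta + 1) + log(theta + 2)] = -1/(theta**2 + 3*theta + 2) = f(theta).
F(5/2) = -log(7/2) + log(9/2); F(2) = -log(3) + log(4).
Integral = F(5/2) - F(2) = -log(4) - log(7/2) + log(3) + log(9/2).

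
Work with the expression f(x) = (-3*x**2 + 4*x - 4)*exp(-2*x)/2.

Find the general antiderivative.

F(x) = (6*x**2 - 2*x + 7)*exp(-2*x)/8 + C

f has the shape u'v + uv' for u = 3*x**2/4 - x/4 + 7/8 and v = exp(-2*x) — it is the derivative of the product u*v.
Check: d/dx[(6*x**2 - 2*x + 7)*exp(-2*x)/8] = (-3*x**2 + 4*x - 4)*exp(-2*x)/2 = f(x).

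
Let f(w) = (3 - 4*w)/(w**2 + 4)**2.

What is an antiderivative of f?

An antiderivative is F(w) = -(-3*w - 16)/(8*w**2 + 32) + 3*atan(w/2)/16.

Since d/dw undoes antidifferentiation here, F'(w) = f(w) is required of F(w).
Check: d/dw[-(-3*w - 16)/(8*w**2 + 32) + 3*atan(w/2)/16] = (3 - 4*w)/(w**4 + 8*w**2 + 16), which equals f(w).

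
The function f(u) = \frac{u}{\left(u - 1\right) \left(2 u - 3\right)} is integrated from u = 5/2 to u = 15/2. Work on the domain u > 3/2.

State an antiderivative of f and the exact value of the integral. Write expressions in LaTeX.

Antiderivative: F(u) = \frac{3 \log{\left(u - \frac{3}{2} \right)}}{2} - \log{\left(u - 1 \right)}; value = - \log{\left(\frac{13}{2} \right)} + \log{\left(\frac{3}{2} \right)} + \frac{3 \log{\left(6 \right)}}{2}

Factor the denominator (\left(u - 1\right) \left(2 u - 3\right)) and decompose: f = \frac{3}{2 u - 3} - \frac{1}{u - 1}; each piece integrates to a log, atan, or power term.
F(u) = \frac{3 \log{\left(u - \frac{3}{2} \right)}}{2} - \log{\left(u - 1 \right)} is an antiderivative of f.
Check: d/du[\frac{3 \log{\left(u - \frac{3}{2} \right)}}{2} - \log{\left(u - 1 \right)}] = \frac{u}{2 u^{2} - 5 u + 3}, which equals f(u).
F(15/2) = - \log{\left(\frac{13}{2} \right)} + \frac{3 \log{\left(6 \right)}}{2}; F(5/2) = - \log{\left(\frac{3}{2} \right)}.
Integral = F(15/2) - F(5/2) = - \log{\left(\frac{13}{2} \right)} + \log{\left(\frac{3}{2} \right)} + \frac{3 \log{\left(6 \right)}}{2}.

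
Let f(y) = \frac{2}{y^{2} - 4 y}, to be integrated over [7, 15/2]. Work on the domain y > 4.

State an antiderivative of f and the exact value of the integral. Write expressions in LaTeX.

Antiderivative: F(y) = - \frac{\log{\left(y \right)}}{2} + \frac{\log{\left(y - 4 \right)}}{2}; value = - \frac{\log{\left(\frac{15}{2} \right)}}{2} - \frac{\log{\left(3 \right)}}{2} + \frac{\log{\left(\frac{7}{2} \right)}}{2} + \frac{\log{\left(7 \right)}}{2}

The denominator factors as y \left(y - 4\right); partial fractions split f into directly integrable pieces: \frac{1}{2 \left(y - 4\right)} - \frac{1}{2 y}.
F(y) = - \frac{\log{\left(y \right)}}{2} + \frac{\log{\left(y - 4 \right)}}{2} is an antiderivative of f.
Check: d/dy[- \frac{\log{\left(y \right)}}{2} + \frac{\log{\left(y - 4 \right)}}{2}] = \frac{2}{y^{2} - 4 y} = f(y).
F(15/2) = - \frac{\log{\left(\frac{15}{2} \right)}}{2} + \frac{\log{\left(\frac{7}{2} \right)}}{2}; F(7) = - \frac{\log{\left(7 \right)}}{2} + \frac{\log{\left(3 \right)}}{2}.
Integral = F(15/2) - F(7) = - \frac{\log{\left(\frac{15}{2} \right)}}{2} - \frac{\log{\left(3 \right)}}{2} + \frac{\log{\left(\frac{7}{2} \right)}}{2} + \frac{\log{\left(7 \right)}}{2}.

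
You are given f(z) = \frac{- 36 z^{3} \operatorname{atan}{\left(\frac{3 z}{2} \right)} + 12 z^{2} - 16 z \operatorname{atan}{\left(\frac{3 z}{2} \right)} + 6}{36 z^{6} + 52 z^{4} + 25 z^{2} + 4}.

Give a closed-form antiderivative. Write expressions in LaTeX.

An antiderivative is F(z) = \frac{\operatorname{atan}{\left(\frac{3 z}{2} \right)}}{2 z^{2} + 1}.

f has the shape u'v + uv' for u = \frac{1}{2 z^{2} + 1} and v = \operatorname{atan}{\left(\frac{3 z}{2} \right)} — it is the derivative of the product u*v.
Check: d/dz[\frac{\operatorname{atan}{\left(\frac{3 z}{2} \right)}}{2 z^{2} + 1}] = \frac{- 36 z^{3} \operatorname{atan}{\left(\frac{3 z}{2} \right)} + 12 z^{2} - 16 z \operatorname{atan}{\left(\frac{3 z}{2} \right)} + 6}{36 z^{6} + 52 z^{4} + 25 z^{2} + 4} = f(z).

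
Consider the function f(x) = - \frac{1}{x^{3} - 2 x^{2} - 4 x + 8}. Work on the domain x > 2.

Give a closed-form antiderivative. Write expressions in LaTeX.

An antiderivative is F(x) = - \frac{- x \log{\left(x - 2 \right)} + x \log{\left(x + 2 \right)} + 2 \log{\left(x - 2 \right)} - 2 \log{\left(x + 2 \right)} - 4}{16 \left(x - 2\right)}.

The denominator factors as \left(x - 2\right)^{2} \left(x + 2\right); partial fractions split f into directly integrable pieces: - \frac{1}{16 \left(x + 2\right)} + \frac{1}{16 \left(x - 2\right)} - \frac{1}{4 \left(x - 2\right)^{2}}.
Check: d/dx[- \frac{- x \log{\left(x - 2 \right)} + x \log{\left(x + 2 \right)} + 2 \log{\left(x - 2 \right)} - 2 \log{\left(x + 2 \right)} - 4}{16 \left(x - 2\right)}] = - \frac{1}{x^{3} - 2 x^{2} - 4 x + 8} = f(x).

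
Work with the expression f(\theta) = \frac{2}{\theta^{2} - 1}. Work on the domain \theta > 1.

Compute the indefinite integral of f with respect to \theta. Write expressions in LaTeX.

Factor the denominator (\left(\theta - 1\right) \left(\theta + 1\right)) and decompose: f = - \frac{1}{\theta + 1} + \frac{1}{\theta - 1}; each piece integrates to a log, atan, or power term.
Check: d/d\theta[\log{\left(\theta - 1 \right)} - \log{\left(\theta + 1 \right)}] = \frac{2}{\theta^{2} - 1} = f(\theta).

F(\theta) = \log{\left(\theta - 1 \right)} - \log{\left(\theta + 1 \right)} + C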